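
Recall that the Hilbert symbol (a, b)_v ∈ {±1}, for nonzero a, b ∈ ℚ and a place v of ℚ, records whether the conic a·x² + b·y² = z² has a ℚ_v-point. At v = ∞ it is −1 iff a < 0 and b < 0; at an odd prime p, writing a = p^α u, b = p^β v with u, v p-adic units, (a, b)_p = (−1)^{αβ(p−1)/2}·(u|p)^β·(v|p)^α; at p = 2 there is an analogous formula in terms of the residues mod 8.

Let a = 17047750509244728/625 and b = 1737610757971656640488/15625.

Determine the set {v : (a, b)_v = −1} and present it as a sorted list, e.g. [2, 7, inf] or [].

[2, 13]

Mod squares: a ≡ 2542, b ≡ 18122. Check v ∈ {∞, 2, 3, 5, 7, 13, 17, 31, 41}.
v=13: a=13^2·(≡5), b=13^3·(≡3) mod 13; (5|13)=-1, (3|13)=+1; (−1)^{2·3·6}·(-1)^3·(+1)^2 = -1.
v=17: a=17^2·(≡1), b=17^3·(≡10) mod 17; (1|17)=+1, (10|17)=-1; (−1)^{2·3·8}·(+1)^3·(-1)^2 = +1.
v=31: a=31^3·(≡10), b=31^4·(≡9) mod 31; (10|31)=+1, (9|31)=+1; (−1)^{3·4·15}·(+1)^4·(+1)^3 = +1.
v=5: a=5^-4·(≡3), b=5^-6·(≡3) mod 5; (3|5)=-1, (3|5)=-1; (−1)^{-4·-6·2}·(-1)^-6·(-1)^-4 = +1.
v=2: v_2(a)=3, v_2(b)=3; units ≡ 7, 5 (mod 8); ε·ε+αω+βω = 1·0+3·1+3·0 ≡ 1  ⇒  (a,b)_2 = -1.
v=3: a=3^6·(≡1), b=3^12·(≡2) mod 3; (1|3)=+1, (2|3)=-1; (−1)^{6·12·1}·(+1)^12·(-1)^6 = +1.
v=41: a=41^1·(≡32), b=41^1·(≡9) mod 41; (32|41)=+1, (9|41)=+1; (−1)^{1·1·20}·(+1)^1·(+1)^1 = +1.
v=7: a=7^2·(≡1), b=7^0·(≡3) mod 7; (1|7)=+1, (3|7)=-1; (−1)^{2·0·3}·(+1)^0·(-1)^2 = +1.
v=∞: 2542 > 0 and 18122 > 0  ⇒  (a,b)_∞ = +1.
|Ram(2542, 18122)| = 2, even; anisotropic at {2, 13}.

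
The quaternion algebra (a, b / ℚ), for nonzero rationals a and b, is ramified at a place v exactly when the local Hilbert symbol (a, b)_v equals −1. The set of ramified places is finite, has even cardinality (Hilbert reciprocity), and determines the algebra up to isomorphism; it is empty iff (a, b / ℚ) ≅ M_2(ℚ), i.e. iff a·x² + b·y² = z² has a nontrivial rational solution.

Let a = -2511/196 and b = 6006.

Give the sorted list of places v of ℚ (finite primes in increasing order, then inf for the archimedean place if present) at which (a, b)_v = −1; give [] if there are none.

(a, b) ≡ (-31, 6006) mod (ℚ^×)²; places V = {2, 3, 7, 11, 13, 31, ∞}.
(a,b)_13: α=0, u≡11; β=1, v≡7 (mod 13); (11|13)=-1, (7|13)=-1; sign (−1)^0·-1^1·-1^0 = -1.
(a,b)_2: α=-2, β=1; u≡1, v≡3 (mod 8); ε(u)ε(v)=0·1, αω(v)=-2·1, βω(u)=1·0; sum ≡ 0  ⇒  +1.
(a,b)_11: α=0, u≡7; β=1, v≡7 (mod 11); (7|11)=-1, (7|11)=-1; sign (−1)^0·-1^1·-1^0 = -1.
(a,b)_3: α=4, u≡2; β=1, v≡1 (mod 3); (2|3)=-1, (1|3)=+1; sign (−1)^0·-1^1·+1^4 = -1.
(a,b)_31: α=1, u≡26; β=0, v≡23 (mod 31); (26|31)=-1, (23|31)=-1; sign (−1)^0·-1^0·-1^1 = -1.
(a,b)_7: α=-2, u≡4; β=1, v≡4 (mod 7); (4|7)=+1, (4|7)=+1; sign (−1)^0·+1^1·+1^-2 = +1.
(a,b)_∞: sgn(-31)=−, sgn(6006)=+, so +1.
|Ram(-31, 6006)| = 4, even; anisotropic at {3, 11, 13, 31}.

[3, 11, 13, 31]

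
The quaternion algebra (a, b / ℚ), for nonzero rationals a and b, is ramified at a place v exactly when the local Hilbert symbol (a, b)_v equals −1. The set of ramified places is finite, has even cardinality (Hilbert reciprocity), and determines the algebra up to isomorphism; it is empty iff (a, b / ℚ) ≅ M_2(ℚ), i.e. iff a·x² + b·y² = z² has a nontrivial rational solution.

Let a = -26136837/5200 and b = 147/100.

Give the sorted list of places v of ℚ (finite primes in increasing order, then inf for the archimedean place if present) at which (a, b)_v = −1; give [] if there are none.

[2, 3, 17, 19]

Mod squares: a ≡ -466089, b ≡ 3. Check v ∈ {∞, 2, 3, 5, 7, 13, 17, 19, 37}.
v=19: a=19^1·(≡7), b=19^0·(≡18) mod 19; (7|19)=+1, (18|19)=-1; (−1)^{1·0·9}·(+1)^0·(-1)^1 = -1.
v=17: a=17^1·(≡16), b=17^0·(≡3) mod 17; (16|17)=+1, (3|17)=-1; (−1)^{1·0·8}·(+1)^0·(-1)^1 = -1.
v=5: a=5^-2·(≡1), b=5^-2·(≡3) mod 5; (1|5)=+1, (3|5)=-1; (−1)^{-2·-2·2}·(+1)^-2·(-1)^-2 = +1.
v=37: a=37^1·(≡2), b=37^0·(≡27) mod 37; (2|37)=-1, (27|37)=+1; (−1)^{1·0·18}·(-1)^0·(+1)^1 = +1.
v=3: a=3^7·(≡1), b=3^1·(≡1) mod 3; (1|3)=+1, (1|3)=+1; (−1)^{7·1·1}·(+1)^1·(+1)^7 = -1.
v=13: a=13^-1·(≡4), b=13^0·(≡12) mod 13; (4|13)=+1, (12|13)=+1; (−1)^{-1·0·6}·(+1)^0·(+1)^-1 = +1.
v=2: v_2(a)=-4, v_2(b)=-2; units ≡ 7, 3 (mod 8); ε·ε+αω+βω = 1·1+-4·1+-2·0 ≡ 1  ⇒  (a,b)_2 = -1.
v=∞: -466089 < 0 and 3 > 0  ⇒  (a,b)_∞ = +1.
v=7: a=7^0·(≡6), b=7^2·(≡5) mod 7; (6|7)=-1, (5|7)=-1; (−1)^{0·2·3}·(-1)^2·(-1)^0 = +1.
(-466089, 3 / ℚ) ramifies at {2, 3, 17, 19}: a division algebra.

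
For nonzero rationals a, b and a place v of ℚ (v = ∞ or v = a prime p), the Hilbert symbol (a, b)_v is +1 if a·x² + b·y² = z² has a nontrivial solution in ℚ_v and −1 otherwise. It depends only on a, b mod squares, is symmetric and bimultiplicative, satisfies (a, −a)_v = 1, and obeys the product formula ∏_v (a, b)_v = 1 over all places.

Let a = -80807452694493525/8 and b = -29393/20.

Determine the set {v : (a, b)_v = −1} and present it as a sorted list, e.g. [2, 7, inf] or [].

[5, 11, 17, inf]

(a, b) ≡ (-92378, -146965) mod (ℚ^×)²; places V = {2, 3, 5, 7, 11, 13, 17, 19, ∞}.
(a,b)_2: α=-3, β=-2; u≡3, v≡3 (mod 8); ε(u)ε(v)=1·1, αω(v)=-3·1, βω(u)=-2·1; sum ≡ 0  ⇒  +1.
(a,b)_13: α=3, u≡8; β=1, v≡2 (mod 13); (8|13)=-1, (2|13)=-1; sign (−1)^0·-1^1·-1^3 = +1.
(a,b)_7: α=2, u≡1; β=1, v≡6 (mod 7); (1|7)=+1, (6|7)=-1; sign (−1)^0·+1^1·-1^2 = +1.
(a,b)_5: α=2, u≡3; β=-1, v≡3 (mod 5); (3|5)=-1, (3|5)=-1; sign (−1)^0·-1^-1·-1^2 = -1.
(a,b)_11: α=1, u≡10; β=0, v≡6 (mod 11); (10|11)=-1, (6|11)=-1; sign (−1)^0·-1^0·-1^1 = -1.
(a,b)_17: α=3, u≡6; β=1, v≡13 (mod 17); (6|17)=-1, (13|17)=+1; sign (−1)^0·-1^1·+1^3 = -1.
(a,b)_3: α=4, u≡1; β=0, v≡2 (mod 3); (1|3)=+1, (2|3)=-1; sign (−1)^0·+1^0·-1^4 = +1.
(a,b)_19: α=3, u≡12; β=1, v≡11 (mod 19); (12|19)=-1, (11|19)=+1; sign (−1)^1·-1^1·+1^3 = +1.
(a,b)_∞: sgn(-92378)=−, sgn(-146965)=−, so -1.
|Ram(-92378, -146965)| = 4, even; anisotropic at {5, 11, 17, ∞}.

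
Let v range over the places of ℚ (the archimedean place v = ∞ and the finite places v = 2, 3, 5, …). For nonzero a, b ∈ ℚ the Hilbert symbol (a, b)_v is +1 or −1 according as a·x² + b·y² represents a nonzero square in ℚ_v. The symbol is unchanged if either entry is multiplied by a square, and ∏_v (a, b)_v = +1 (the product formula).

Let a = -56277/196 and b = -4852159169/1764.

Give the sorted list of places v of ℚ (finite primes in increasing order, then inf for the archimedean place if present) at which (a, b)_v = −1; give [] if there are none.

[2, inf]

(a, b) ≡ (-37, -1961) mod (ℚ^×)²; places V = {2, 3, 7, 11, 13, 37, 53, ∞}.
(a,b)_11: α=0, u≡6; β=4, v≡8 (mod 11); (6|11)=-1, (8|11)=-1; sign (−1)^0·-1^4·-1^0 = +1.
(a,b)_53: α=0, u≡16; β=1, v≡15 (mod 53); (16|53)=+1, (15|53)=+1; sign (−1)^0·+1^1·+1^0 = +1.
(a,b)_13: α=2, u≡5; β=2, v≡5 (mod 13); (5|13)=-1, (5|13)=-1; sign (−1)^0·-1^2·-1^2 = +1.
(a,b)_∞: sgn(-37)=−, sgn(-1961)=−, so -1.
(a,b)_7: α=-2, u≡6; β=-2, v≡3 (mod 7); (6|7)=-1, (3|7)=-1; sign (−1)^0·-1^-2·-1^-2 = +1.
(a,b)_2: α=-2, β=-2; u≡3, v≡7 (mod 8); ε(u)ε(v)=1·1, αω(v)=-2·0, βω(u)=-2·1; sum ≡ 1  ⇒  -1.
(a,b)_37: α=1, u≡3; β=1, v≡25 (mod 37); (3|37)=+1, (25|37)=+1; sign (−1)^0·+1^1·+1^1 = +1.
(a,b)_3: α=2, u≡2; β=-2, v≡1 (mod 3); (2|3)=-1, (1|3)=+1; sign (−1)^0·-1^-2·+1^2 = +1.
Ram(-37, -1961) = {2, ∞}; no ℚ_2-point on the conic.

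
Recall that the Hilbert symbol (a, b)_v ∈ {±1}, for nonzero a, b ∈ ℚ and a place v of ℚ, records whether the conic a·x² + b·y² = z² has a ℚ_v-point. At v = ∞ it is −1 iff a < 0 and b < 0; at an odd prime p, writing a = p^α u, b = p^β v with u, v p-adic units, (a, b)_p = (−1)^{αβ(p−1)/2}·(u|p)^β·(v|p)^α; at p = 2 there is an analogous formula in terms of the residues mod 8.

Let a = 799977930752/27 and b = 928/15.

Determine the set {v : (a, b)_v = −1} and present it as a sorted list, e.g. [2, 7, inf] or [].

[3, 29]

(a, b) ≡ (174174, 870) mod (ℚ^×)²; places V = {2, 3, 5, 7, 11, 13, 29, ∞}.
(a,b)_11: α=1, u≡1; β=0, v≡1 (mod 11); (1|11)=+1, (1|11)=+1; sign (−1)^0·+1^0·+1^1 = +1.
(a,b)_7: α=1, u≡4; β=0, v≡4 (mod 7); (4|7)=+1, (4|7)=+1; sign (−1)^0·+1^0·+1^1 = +1.
(a,b)_29: α=3, u≡15; β=1, v≡6 (mod 29); (15|29)=-1, (6|29)=+1; sign (−1)^0·-1^1·+1^3 = -1.
(a,b)_5: α=0, u≡1; β=-1, v≡1 (mod 5); (1|5)=+1, (1|5)=+1; sign (−1)^0·+1^-1·+1^0 = +1.
(a,b)_∞: sgn(174174)=+, sgn(870)=+, so +1.
(a,b)_2: α=15, β=5; u≡7, v≡3 (mod 8); ε(u)ε(v)=1·1, αω(v)=15·1, βω(u)=5·0; sum ≡ 0  ⇒  +1.
(a,b)_13: α=1, u≡5; β=0, v≡9 (mod 13); (5|13)=-1, (9|13)=+1; sign (−1)^0·-1^0·+1^1 = +1.
(a,b)_3: α=-3, u≡2; β=-1, v≡2 (mod 3); (2|3)=-1, (2|3)=-1; sign (−1)^1·-1^-1·-1^-3 = -1.
Ram(174174, 870) = {3, 29}; no ℚ_3-point on the conic.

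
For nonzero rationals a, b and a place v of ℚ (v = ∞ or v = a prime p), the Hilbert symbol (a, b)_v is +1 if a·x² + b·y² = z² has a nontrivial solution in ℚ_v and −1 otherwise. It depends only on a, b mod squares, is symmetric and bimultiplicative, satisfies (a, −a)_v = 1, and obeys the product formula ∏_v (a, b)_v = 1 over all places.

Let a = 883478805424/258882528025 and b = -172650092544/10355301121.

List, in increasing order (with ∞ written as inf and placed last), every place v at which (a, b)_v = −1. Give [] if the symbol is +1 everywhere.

[2, 19]

(a, b) ≡ (19, -6) mod (ℚ^×)²; places V = {2, 3, 5, 11, 19, 29, 31, 37, 47, ∞}.
(a,b)_5: α=-2, u≡4; β=0, v≡1 (mod 5); (4|5)=+1, (1|5)=+1; sign (−1)^0·+1^0·+1^-2 = +1.
(a,b)_∞: sgn(19)=+, sgn(-6)=−, so +1.
(a,b)_11: α=-4, u≡8; β=-4, v≡9 (mod 11); (8|11)=-1, (9|11)=+1; sign (−1)^0·-1^-4·+1^-4 = +1.
(a,b)_31: α=2, u≡2; β=2, v≡10 (mod 31); (2|31)=+1, (10|31)=+1; sign (−1)^0·+1^2·+1^2 = +1.
(a,b)_29: α=-4, u≡18; β=-4, v≡22 (mod 29); (18|29)=-1, (22|29)=+1; sign (−1)^0·-1^-4·+1^-4 = +1.
(a,b)_3: α=0, u≡1; β=5, v≡1 (mod 3); (1|3)=+1, (1|3)=+1; sign (−1)^0·+1^5·+1^0 = +1.
(a,b)_47: α=2, u≡20; β=0, v≡10 (mod 47); (20|47)=-1, (10|47)=-1; sign (−1)^0·-1^0·-1^2 = +1.
(a,b)_37: α=2, u≡19; β=0, v≡17 (mod 37); (19|37)=-1, (17|37)=-1; sign (−1)^0·-1^0·-1^2 = +1.
(a,b)_2: α=4, β=11; u≡3, v≡5 (mod 8); ε(u)ε(v)=1·0, αω(v)=4·1, βω(u)=11·1; sum ≡ 1  ⇒  -1.
(a,b)_19: α=1, u≡17; β=2, v≡10 (mod 19); (17|19)=+1, (10|19)=-1; sign (−1)^0·+1^2·-1^1 = -1.
|Ram(19, -6)| = 2, even; anisotropic at {2, 19}.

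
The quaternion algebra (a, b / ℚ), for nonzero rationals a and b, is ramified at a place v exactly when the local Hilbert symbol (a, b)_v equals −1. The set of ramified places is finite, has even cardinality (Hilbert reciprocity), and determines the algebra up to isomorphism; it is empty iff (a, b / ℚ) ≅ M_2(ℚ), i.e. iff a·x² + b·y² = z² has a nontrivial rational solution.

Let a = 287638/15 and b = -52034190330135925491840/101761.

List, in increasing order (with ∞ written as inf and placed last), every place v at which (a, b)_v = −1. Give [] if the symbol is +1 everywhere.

Mod squares: a ≡ 25530, b ≡ -1395291090. Check v ∈ {∞, 2, 3, 5, 11, 13, 23, 29, 31, 37, 41, 43}.
v=11: a=11^0·(≡8), b=11^-2·(≡3) mod 11; (8|11)=-1, (3|11)=+1; (−1)^{0·-2·5}·(-1)^-2·(+1)^0 = +1.
v=3: a=3^-1·(≡2), b=3^3·(≡2) mod 3; (2|3)=-1, (2|3)=-1; (−1)^{-1·3·1}·(-1)^3·(-1)^-1 = -1.
v=13: a=13^2·(≡6), b=13^2·(≡7) mod 13; (6|13)=-1, (7|13)=-1; (−1)^{2·2·6}·(-1)^2·(-1)^2 = +1.
v=23: a=23^1·(≡18), b=23^5·(≡2) mod 23; (18|23)=+1, (2|23)=+1; (−1)^{1·5·11}·(+1)^5·(+1)^1 = -1.
v=31: a=31^0·(≡22), b=31^1·(≡22) mod 31; (22|31)=-1, (22|31)=-1; (−1)^{0·1·15}·(-1)^1·(-1)^0 = -1.
v=2: v_2(a)=1, v_2(b)=7; units ≡ 5, 7 (mod 8); ε·ε+αω+βω = 0·1+1·0+7·1 ≡ 1  ⇒  (a,b)_2 = -1.
v=37: a=37^1·(≡20), b=37^3·(≡23) mod 37; (20|37)=-1, (23|37)=-1; (−1)^{1·3·18}·(-1)^3·(-1)^1 = +1.
v=5: a=5^-1·(≡1), b=5^1·(≡2) mod 5; (1|5)=+1, (2|5)=-1; (−1)^{-1·1·2}·(+1)^1·(-1)^-1 = -1.
v=29: a=29^0·(≡3), b=29^-2·(≡6) mod 29; (3|29)=-1, (6|29)=+1; (−1)^{0·-2·14}·(-1)^-2·(+1)^0 = +1.
v=43: a=43^0·(≡38), b=43^1·(≡37) mod 43; (38|43)=+1, (37|43)=-1; (−1)^{0·1·21}·(+1)^1·(-1)^0 = +1.
v=41: a=41^0·(≡7), b=41^1·(≡6) mod 41; (7|41)=-1, (6|41)=-1; (−1)^{0·1·20}·(-1)^1·(-1)^0 = -1.
v=∞: 25530 > 0 and -1395291090 < 0  ⇒  (a,b)_∞ = +1.
Ram(25530, -1395291090) = {2, 3, 5, 23, 31, 41}; no ℚ_2-point on the conic.

[2, 3, 5, 23, 31, 41]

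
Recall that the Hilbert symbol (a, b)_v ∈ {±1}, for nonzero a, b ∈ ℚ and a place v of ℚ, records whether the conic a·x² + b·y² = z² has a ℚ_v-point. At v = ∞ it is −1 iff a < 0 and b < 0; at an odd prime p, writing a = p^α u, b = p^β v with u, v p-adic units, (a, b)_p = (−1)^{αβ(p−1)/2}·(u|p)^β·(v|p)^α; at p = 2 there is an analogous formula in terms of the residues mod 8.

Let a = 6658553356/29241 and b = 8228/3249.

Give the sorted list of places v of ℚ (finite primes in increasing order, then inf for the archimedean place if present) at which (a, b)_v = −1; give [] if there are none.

(a, b) ≡ (91, 17) mod (ℚ^×)²; places V = {2, 3, 7, 11, 13, 17, 19, 47, ∞}.
(a,b)_2: α=2, β=2; u≡3, v≡1 (mod 8); ε(u)ε(v)=1·0, αω(v)=2·0, βω(u)=2·1; sum ≡ 0  ⇒  +1.
(a,b)_47: α=2, u≡45; β=0, v≡24 (mod 47); (45|47)=-1, (24|47)=+1; sign (−1)^0·-1^0·+1^2 = +1.
(a,b)_13: α=3, u≡8; β=0, v≡1 (mod 13); (8|13)=-1, (1|13)=+1; sign (−1)^0·-1^0·+1^3 = +1.
(a,b)_11: α=0, u≡5; β=2, v≡6 (mod 11); (5|11)=+1, (6|11)=-1; sign (−1)^0·+1^2·-1^0 = +1.
(a,b)_17: α=0, u≡3; β=1, v≡4 (mod 17); (3|17)=-1, (4|17)=+1; sign (−1)^0·-1^1·+1^0 = -1.
(a,b)_3: α=-4, u≡1; β=-2, v≡2 (mod 3); (1|3)=+1, (2|3)=-1; sign (−1)^0·+1^-2·-1^-4 = +1.
(a,b)_19: α=-2, u≡10; β=-2, v≡17 (mod 19); (10|19)=-1, (17|19)=+1; sign (−1)^0·-1^-2·+1^-2 = +1.
(a,b)_∞: sgn(91)=+, sgn(17)=+, so +1.
(a,b)_7: α=3, u≡6; β=0, v≡3 (mod 7); (6|7)=-1, (3|7)=-1; sign (−1)^0·-1^0·-1^3 = -1.
|Ram(91, 17)| = 2, even; anisotropic at {7, 17}.

[7, 17]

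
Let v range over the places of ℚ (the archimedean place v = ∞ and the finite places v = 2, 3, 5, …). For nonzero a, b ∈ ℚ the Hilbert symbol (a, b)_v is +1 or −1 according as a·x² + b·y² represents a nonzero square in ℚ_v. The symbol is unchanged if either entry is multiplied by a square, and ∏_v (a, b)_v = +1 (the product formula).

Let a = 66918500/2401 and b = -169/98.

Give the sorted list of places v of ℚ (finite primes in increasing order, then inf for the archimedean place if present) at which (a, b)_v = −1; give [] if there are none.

(a, b) ≡ (1265, -2) mod (ℚ^×)²; places V = {2, 5, 7, 11, 13, 23, ∞}.
(a,b)_7: α=-4, u≡5; β=-2, v≡3 (mod 7); (5|7)=-1, (3|7)=-1; sign (−1)^0·-1^-2·-1^-4 = +1.
(a,b)_11: α=1, u≡9; β=0, v≡4 (mod 11); (9|11)=+1, (4|11)=+1; sign (−1)^0·+1^0·+1^1 = +1.
(a,b)_5: α=3, u≡3; β=0, v≡2 (mod 5); (3|5)=-1, (2|5)=-1; sign (−1)^0·-1^0·-1^3 = -1.
(a,b)_2: α=2, β=-1; u≡1, v≡7 (mod 8); ε(u)ε(v)=0·1, αω(v)=2·0, βω(u)=-1·0; sum ≡ 0  ⇒  +1.
(a,b)_23: α=3, u≡8; β=0, v≡14 (mod 23); (8|23)=+1, (14|23)=-1; sign (−1)^0·+1^0·-1^3 = -1.
(a,b)_∞: sgn(1265)=+, sgn(-2)=−, so +1.
(a,b)_13: α=0, u≡10; β=2, v≡11 (mod 13); (10|13)=+1, (11|13)=-1; sign (−1)^0·+1^2·-1^0 = +1.
(1265, -2 / ℚ) ramifies at {5, 23}: a division algebra.

[5, 23]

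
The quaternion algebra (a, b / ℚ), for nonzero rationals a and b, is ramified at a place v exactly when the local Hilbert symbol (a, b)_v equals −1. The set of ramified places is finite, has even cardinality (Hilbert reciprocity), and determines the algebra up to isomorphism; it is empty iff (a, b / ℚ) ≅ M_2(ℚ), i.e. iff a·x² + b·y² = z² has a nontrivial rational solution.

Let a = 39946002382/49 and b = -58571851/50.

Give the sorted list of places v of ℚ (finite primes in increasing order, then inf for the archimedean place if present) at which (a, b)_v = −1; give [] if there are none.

[2, 11, 19, 37]

Mod squares: a ≡ 236366878, b ≡ -693158. Check v ∈ {∞, 2, 5, 7, 11, 13, 17, 19, 29, 31, 37}.
v=2: v_2(a)=1, v_2(b)=-1; units ≡ 7, 5 (mod 8); ε·ε+αω+βω = 1·0+1·1+-1·0 ≡ 1  ⇒  (a,b)_2 = -1.
v=29: a=29^1·(≡25), b=29^1·(≡9) mod 29; (25|29)=+1, (9|29)=+1; (−1)^{1·1·14}·(+1)^1·(+1)^1 = +1.
v=19: a=19^1·(≡9), b=19^1·(≡16) mod 19; (9|19)=+1, (16|19)=+1; (−1)^{1·1·9}·(+1)^1·(+1)^1 = -1.
v=∞: 236366878 > 0 and -693158 < 0  ⇒  (a,b)_∞ = +1.
v=37: a=37^1·(≡20), b=37^1·(≡33) mod 37; (20|37)=-1, (33|37)=+1; (−1)^{1·1·18}·(-1)^1·(+1)^1 = -1.
v=17: a=17^1·(≡4), b=17^1·(≡13) mod 17; (4|17)=+1, (13|17)=+1; (−1)^{1·1·8}·(+1)^1·(+1)^1 = +1.
v=13: a=13^2·(≡2), b=13^2·(≡6) mod 13; (2|13)=-1, (6|13)=-1; (−1)^{2·2·6}·(-1)^2·(-1)^2 = +1.
v=11: a=11^1·(≡9), b=11^0·(≡6) mod 11; (9|11)=+1, (6|11)=-1; (−1)^{1·0·5}·(+1)^0·(-1)^1 = -1.
v=31: a=31^1·(≡7), b=31^0·(≡4) mod 31; (7|31)=+1, (4|31)=+1; (−1)^{1·0·15}·(+1)^0·(+1)^1 = +1.
v=5: a=5^0·(≡3), b=5^-2·(≡2) mod 5; (3|5)=-1, (2|5)=-1; (−1)^{0·-2·2}·(-1)^-2·(-1)^0 = +1.
v=7: a=7^-2·(≡6), b=7^0·(≡5) mod 7; (6|7)=-1, (5|7)=-1; (−1)^{-2·0·3}·(-1)^0·(-1)^-2 = +1.
Ram(236366878, -693158) = {2, 11, 19, 37}; no ℚ_2-point on the conic.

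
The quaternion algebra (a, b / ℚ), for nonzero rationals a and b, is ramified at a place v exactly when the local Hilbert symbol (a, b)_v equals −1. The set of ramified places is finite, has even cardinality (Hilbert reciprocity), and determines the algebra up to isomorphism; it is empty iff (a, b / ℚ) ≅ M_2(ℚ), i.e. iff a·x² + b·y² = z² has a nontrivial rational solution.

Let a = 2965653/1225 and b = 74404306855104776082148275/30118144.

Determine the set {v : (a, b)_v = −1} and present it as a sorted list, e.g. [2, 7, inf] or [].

[23, 47]

(a, b) ≡ (36613, 20539) mod (ℚ^×)²; places V = {2, 3, 5, 7, 11, 19, 23, 41, 47, ∞}.
(a,b)_2: α=0, β=-8; u≡5, v≡3 (mod 8); ε(u)ε(v)=0·1, αω(v)=0·1, βω(u)=-8·1; sum ≡ 0  ⇒  +1.
(a,b)_5: α=-2, u≡2; β=2, v≡4 (mod 5); (2|5)=-1, (4|5)=+1; sign (−1)^0·-1^2·+1^-2 = +1.
(a,b)_∞: sgn(36613)=+, sgn(20539)=+, so +1.
(a,b)_41: α=1, u≡31; β=4, v≡21 (mod 41); (31|41)=+1, (21|41)=+1; sign (−1)^0·+1^4·+1^1 = +1.
(a,b)_47: α=1, u≡24; β=3, v≡24 (mod 47); (24|47)=+1, (24|47)=+1; sign (−1)^1·+1^3·+1^1 = -1.
(a,b)_19: α=1, u≡15; β=3, v≡11 (mod 19); (15|19)=-1, (11|19)=+1; sign (−1)^1·-1^3·+1^1 = +1.
(a,b)_3: α=4, u≡1; β=12, v≡1 (mod 3); (1|3)=+1, (1|3)=+1; sign (−1)^0·+1^12·+1^4 = +1.
(a,b)_7: α=-2, u≡3; β=-6, v≡4 (mod 7); (3|7)=-1, (4|7)=+1; sign (−1)^0·-1^-6·+1^-2 = +1.
(a,b)_11: α=0, u≡5; β=2, v≡6 (mod 11); (5|11)=+1, (6|11)=-1; sign (−1)^0·+1^2·-1^0 = +1.
(a,b)_23: α=0, u≡17; β=1, v≡14 (mod 23); (17|23)=-1, (14|23)=-1; sign (−1)^0·-1^1·-1^0 = -1.
(36613, 20539 / ℚ) ramifies at {23, 47}: a division algebra.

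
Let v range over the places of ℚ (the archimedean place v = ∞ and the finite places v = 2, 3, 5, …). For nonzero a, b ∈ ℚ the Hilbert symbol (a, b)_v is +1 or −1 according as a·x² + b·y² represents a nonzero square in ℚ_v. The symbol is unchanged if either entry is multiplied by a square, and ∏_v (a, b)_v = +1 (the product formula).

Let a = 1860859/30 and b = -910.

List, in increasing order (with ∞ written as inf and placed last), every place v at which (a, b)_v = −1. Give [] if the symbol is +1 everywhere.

[2, 3, 5, 7]

(a, b) ≡ (2730, -910) mod (ℚ^×)²; places V = {2, 3, 5, 7, 11, 13, ∞}.
(a,b)_∞: sgn(2730)=+, sgn(-910)=−, so +1.
(a,b)_3: α=-1, u≡1; β=0, v≡2 (mod 3); (1|3)=+1, (2|3)=-1; sign (−1)^0·+1^0·-1^-1 = -1.
(a,b)_13: α=3, u≡7; β=1, v≡8 (mod 13); (7|13)=-1, (8|13)=-1; sign (−1)^0·-1^1·-1^3 = +1.
(a,b)_5: α=-1, u≡4; β=1, v≡3 (mod 5); (4|5)=+1, (3|5)=-1; sign (−1)^0·+1^1·-1^-1 = -1.
(a,b)_11: α=2, u≡7; β=0, v≡3 (mod 11); (7|11)=-1, (3|11)=+1; sign (−1)^0·-1^0·+1^2 = +1.
(a,b)_2: α=-1, β=1; u≡5, v≡1 (mod 8); ε(u)ε(v)=0·0, αω(v)=-1·0, βω(u)=1·1; sum ≡ 1  ⇒  -1.
(a,b)_7: α=1, u≡6; β=1, v≡3 (mod 7); (6|7)=-1, (3|7)=-1; sign (−1)^1·-1^1·-1^1 = -1.
(2730, -910 / ℚ) ramifies at {2, 3, 5, 7}: a division algebra.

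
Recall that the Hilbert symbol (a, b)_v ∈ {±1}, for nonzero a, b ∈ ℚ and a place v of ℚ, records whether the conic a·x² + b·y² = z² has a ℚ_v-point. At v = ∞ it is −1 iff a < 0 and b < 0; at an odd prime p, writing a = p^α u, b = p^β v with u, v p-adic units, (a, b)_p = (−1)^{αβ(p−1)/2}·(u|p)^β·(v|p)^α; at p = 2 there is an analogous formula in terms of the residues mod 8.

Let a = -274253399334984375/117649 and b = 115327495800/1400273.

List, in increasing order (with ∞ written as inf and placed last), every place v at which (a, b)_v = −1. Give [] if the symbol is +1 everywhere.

[17, 29]

Mod squares: a ≡ -31, b ≡ 18734. Check v ∈ {∞, 2, 3, 5, 7, 11, 17, 19, 29, 31, 41}.
v=2: v_2(a)=0, v_2(b)=3; units ≡ 1, 7 (mod 8); ε·ε+αω+βω = 0·1+0·0+3·0 ≡ 0  ⇒  (a,b)_2 = +1.
v=∞: -31 < 0 and 18734 > 0  ⇒  (a,b)_∞ = +1.
v=31: a=31^5·(≡15), b=31^2·(≡14) mod 31; (15|31)=-1, (14|31)=+1; (−1)^{5·2·15}·(-1)^2·(+1)^5 = +1.
v=29: a=29^2·(≡11), b=29^1·(≡8) mod 29; (11|29)=-1, (8|29)=-1; (−1)^{2·1·14}·(-1)^1·(-1)^2 = -1.
v=17: a=17^0·(≡3), b=17^-1·(≡5) mod 17; (3|17)=-1, (5|17)=-1; (−1)^{0·-1·8}·(-1)^-1·(-1)^0 = -1.
v=11: a=11^0·(≡6), b=11^2·(≡1) mod 11; (6|11)=-1, (1|11)=+1; (−1)^{0·2·5}·(-1)^2·(+1)^0 = +1.
v=41: a=41^0·(≡36), b=41^-2·(≡7) mod 41; (36|41)=+1, (7|41)=-1; (−1)^{0·-2·20}·(+1)^-2·(-1)^0 = +1.
v=5: a=5^6·(≡4), b=5^2·(≡4) mod 5; (4|5)=+1, (4|5)=+1; (−1)^{6·2·2}·(+1)^2·(+1)^6 = +1.
v=19: a=19^0·(≡16), b=19^1·(≡11) mod 19; (16|19)=+1, (11|19)=+1; (−1)^{0·1·9}·(+1)^1·(+1)^0 = +1.
v=7: a=7^-6·(≡2), b=7^-2·(≡2) mod 7; (2|7)=+1, (2|7)=+1; (−1)^{-6·-2·3}·(+1)^-2·(+1)^-6 = +1.
v=3: a=3^6·(≡2), b=3^2·(≡2) mod 3; (2|3)=-1, (2|3)=-1; (−1)^{6·2·1}·(-1)^2·(-1)^6 = +1.
Ram(-31, 18734) = {17, 29}; no ℚ_17-point on the conic.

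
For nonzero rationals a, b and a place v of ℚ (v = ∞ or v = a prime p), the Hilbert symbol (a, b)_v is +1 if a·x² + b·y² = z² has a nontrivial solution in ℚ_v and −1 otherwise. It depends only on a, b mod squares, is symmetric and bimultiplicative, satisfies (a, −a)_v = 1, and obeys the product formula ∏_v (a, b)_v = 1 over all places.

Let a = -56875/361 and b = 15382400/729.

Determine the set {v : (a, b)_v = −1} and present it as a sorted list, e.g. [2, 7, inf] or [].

[2, 7, 11, 13]

Mod squares: a ≡ -91, b ≡ 9614. Check v ∈ {∞, 2, 3, 5, 7, 11, 13, 19, 23}.
v=11: a=11^0·(≡8), b=11^1·(≡1) mod 11; (8|11)=-1, (1|11)=+1; (−1)^{0·1·5}·(-1)^1·(+1)^0 = -1.
v=7: a=7^1·(≡4), b=7^0·(≡5) mod 7; (4|7)=+1, (5|7)=-1; (−1)^{1·0·3}·(+1)^0·(-1)^1 = -1.
v=2: v_2(a)=0, v_2(b)=7; units ≡ 5, 7 (mod 8); ε·ε+αω+βω = 0·1+0·0+7·1 ≡ 1  ⇒  (a,b)_2 = -1.
v=13: a=13^1·(≡11), b=13^0·(≡7) mod 13; (11|13)=-1, (7|13)=-1; (−1)^{1·0·6}·(-1)^0·(-1)^1 = -1.
v=23: a=23^0·(≡6), b=23^1·(≡9) mod 23; (6|23)=+1, (9|23)=+1; (−1)^{0·1·11}·(+1)^1·(+1)^0 = +1.
v=3: a=3^0·(≡2), b=3^-6·(≡2) mod 3; (2|3)=-1, (2|3)=-1; (−1)^{0·-6·1}·(-1)^-6·(-1)^0 = +1.
v=5: a=5^4·(≡4), b=5^2·(≡4) mod 5; (4|5)=+1, (4|5)=+1; (−1)^{4·2·2}·(+1)^2·(+1)^4 = +1.
v=∞: -91 < 0 and 9614 > 0  ⇒  (a,b)_∞ = +1.
v=19: a=19^-2·(≡11), b=19^1·(≡15) mod 19; (11|19)=+1, (15|19)=-1; (−1)^{-2·1·9}·(+1)^1·(-1)^-2 = +1.
|Ram(-91, 9614)| = 4, even; anisotropic at {2, 7, 11, 13}.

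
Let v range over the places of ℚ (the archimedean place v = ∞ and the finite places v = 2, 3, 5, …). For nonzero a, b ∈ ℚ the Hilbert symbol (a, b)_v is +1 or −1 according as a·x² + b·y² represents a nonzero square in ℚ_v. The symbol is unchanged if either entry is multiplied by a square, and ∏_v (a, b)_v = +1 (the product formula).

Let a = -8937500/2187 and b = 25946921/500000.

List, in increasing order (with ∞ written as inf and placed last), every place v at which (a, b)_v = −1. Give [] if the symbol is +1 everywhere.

Mod squares: a ≡ -429, b ≡ 2002. Check v ∈ {∞, 2, 3, 5, 7, 11, 13, 23}.
v=7: a=7^0·(≡3), b=7^3·(≡3) mod 7; (3|7)=-1, (3|7)=-1; (−1)^{0·3·3}·(-1)^3·(-1)^0 = -1.
v=11: a=11^1·(≡9), b=11^1·(≡8) mod 11; (9|11)=+1, (8|11)=-1; (−1)^{1·1·5}·(+1)^1·(-1)^1 = +1.
v=5: a=5^6·(≡4), b=5^-6·(≡3) mod 5; (4|5)=+1, (3|5)=-1; (−1)^{6·-6·2}·(+1)^-6·(-1)^6 = +1.
v=3: a=3^-7·(≡1), b=3^0·(≡1) mod 3; (1|3)=+1, (1|3)=+1; (−1)^{-7·0·1}·(+1)^0·(+1)^-7 = +1.
v=∞: -429 < 0 and 2002 > 0  ⇒  (a,b)_∞ = +1.
v=23: a=23^0·(≡12), b=23^2·(≡12) mod 23; (12|23)=+1, (12|23)=+1; (−1)^{0·2·11}·(+1)^2·(+1)^0 = +1.
v=2: v_2(a)=2, v_2(b)=-5; units ≡ 3, 1 (mod 8); ε·ε+αω+βω = 1·0+2·0+-5·1 ≡ 1  ⇒  (a,b)_2 = -1.
v=13: a=13^1·(≡6), b=13^1·(≡2) mod 13; (6|13)=-1, (2|13)=-1; (−1)^{1·1·6}·(-1)^1·(-1)^1 = +1.
Ram(-429, 2002) = {2, 7}; no ℚ_2-point on the conic.

[2, 7]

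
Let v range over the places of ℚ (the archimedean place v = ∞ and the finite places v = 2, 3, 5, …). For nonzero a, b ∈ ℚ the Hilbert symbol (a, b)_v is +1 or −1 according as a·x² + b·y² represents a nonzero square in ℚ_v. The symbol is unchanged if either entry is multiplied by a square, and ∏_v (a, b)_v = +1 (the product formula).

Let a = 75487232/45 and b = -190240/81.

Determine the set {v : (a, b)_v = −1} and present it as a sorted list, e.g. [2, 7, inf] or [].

Mod squares: a ≡ 368590, b ≡ -11890. Check v ∈ {∞, 2, 3, 5, 29, 31, 41}.
v=∞: 368590 > 0 and -11890 < 0  ⇒  (a,b)_∞ = +1.
v=29: a=29^1·(≡27), b=29^1·(≡1) mod 29; (27|29)=-1, (1|29)=+1; (−1)^{1·1·14}·(-1)^1·(+1)^1 = -1.
v=5: a=5^-1·(≡3), b=5^1·(≡2) mod 5; (3|5)=-1, (2|5)=-1; (−1)^{-1·1·2}·(-1)^1·(-1)^-1 = +1.
v=2: v_2(a)=11, v_2(b)=5; units ≡ 7, 7 (mod 8); ε·ε+αω+βω = 1·1+11·0+5·0 ≡ 1  ⇒  (a,b)_2 = -1.
v=41: a=41^1·(≡22), b=41^1·(≡7) mod 41; (22|41)=-1, (7|41)=-1; (−1)^{1·1·20}·(-1)^1·(-1)^1 = +1.
v=31: a=31^1·(≡6), b=31^0·(≡2) mod 31; (6|31)=-1, (2|31)=+1; (−1)^{1·0·15}·(-1)^0·(+1)^1 = +1.
v=3: a=3^-2·(≡1), b=3^-4·(≡2) mod 3; (1|3)=+1, (2|3)=-1; (−1)^{-2·-4·1}·(+1)^-4·(-1)^-2 = +1.
(368590, -11890 / ℚ) ramifies at {2, 29}: a division algebra.

[2, 29]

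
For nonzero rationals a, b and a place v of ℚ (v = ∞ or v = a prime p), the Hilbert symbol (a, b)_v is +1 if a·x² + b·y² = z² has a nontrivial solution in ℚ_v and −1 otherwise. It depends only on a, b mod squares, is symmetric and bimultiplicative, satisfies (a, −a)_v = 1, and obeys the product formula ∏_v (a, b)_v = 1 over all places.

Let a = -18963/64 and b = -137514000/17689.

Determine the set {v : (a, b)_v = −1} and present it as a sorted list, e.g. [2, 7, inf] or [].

(a, b) ≡ (-43, -343785) mod (ℚ^×)²; places V = {2, 3, 5, 7, 13, 19, 41, 43, ∞}.
(a,b)_43: α=1, u≡22; β=1, v≡32 (mod 43); (22|43)=-1, (32|43)=-1; sign (−1)^1·-1^1·-1^1 = -1.
(a,b)_3: α=2, u≡2; β=1, v≡2 (mod 3); (2|3)=-1, (2|3)=-1; sign (−1)^0·-1^1·-1^2 = -1.
(a,b)_19: α=0, u≡8; β=-2, v≡7 (mod 19); (8|19)=-1, (7|19)=+1; sign (−1)^0·-1^-2·+1^0 = +1.
(a,b)_5: α=0, u≡3; β=3, v≡2 (mod 5); (3|5)=-1, (2|5)=-1; sign (−1)^0·-1^3·-1^0 = -1.
(a,b)_2: α=-6, β=4; u≡5, v≡7 (mod 8); ε(u)ε(v)=0·1, αω(v)=-6·0, βω(u)=4·1; sum ≡ 0  ⇒  +1.
(a,b)_∞: sgn(-43)=−, sgn(-343785)=−, so -1.
(a,b)_7: α=2, u≡5; β=-2, v≡5 (mod 7); (5|7)=-1, (5|7)=-1; sign (−1)^0·-1^-2·-1^2 = +1.
(a,b)_13: α=0, u≡9; β=1, v≡1 (mod 13); (9|13)=+1, (1|13)=+1; sign (−1)^0·+1^1·+1^0 = +1.
(a,b)_41: α=0, u≡8; β=1, v≡39 (mod 41); (8|41)=+1, (39|41)=+1; sign (−1)^0·+1^1·+1^0 = +1.
Ram(-43, -343785) = {3, 5, 43, ∞}; no ℚ_3-point on the conic.

[3, 5, 43, inf]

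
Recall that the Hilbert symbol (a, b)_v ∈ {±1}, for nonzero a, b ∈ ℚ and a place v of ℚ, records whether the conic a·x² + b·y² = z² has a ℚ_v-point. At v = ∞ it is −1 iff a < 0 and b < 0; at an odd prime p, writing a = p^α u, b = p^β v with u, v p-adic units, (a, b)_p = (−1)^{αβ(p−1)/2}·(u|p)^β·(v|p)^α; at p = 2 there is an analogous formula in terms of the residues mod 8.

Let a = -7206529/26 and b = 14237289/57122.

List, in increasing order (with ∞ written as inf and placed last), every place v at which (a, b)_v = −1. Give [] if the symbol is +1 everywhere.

[2, 13]

(a, b) ≡ (-222794, 418) mod (ℚ^×)²; places V = {2, 3, 11, 13, 19, 29, 41, ∞}.
(a,b)_3: α=0, u≡1; β=4, v≡1 (mod 3); (1|3)=+1, (1|3)=+1; sign (−1)^0·+1^4·+1^0 = +1.
(a,b)_29: α=2, u≡24; β=2, v≡19 (mod 29); (24|29)=+1, (19|29)=-1; sign (−1)^0·+1^2·-1^2 = +1.
(a,b)_2: α=-1, β=-1; u≡3, v≡1 (mod 8); ε(u)ε(v)=1·0, αω(v)=-1·0, βω(u)=-1·1; sum ≡ 1  ⇒  -1.
(a,b)_19: α=1, u≡9; β=1, v≡13 (mod 19); (9|19)=+1, (13|19)=-1; sign (−1)^1·+1^1·-1^1 = +1.
(a,b)_13: α=-1, u≡4; β=-4, v≡7 (mod 13); (4|13)=+1, (7|13)=-1; sign (−1)^0·+1^-4·-1^-1 = -1.
(a,b)_∞: sgn(-222794)=−, sgn(418)=+, so +1.
(a,b)_41: α=1, u≡22; β=0, v≡18 (mod 41); (22|41)=-1, (18|41)=+1; sign (−1)^0·-1^0·+1^1 = +1.
(a,b)_11: α=1, u≡8; β=1, v≡5 (mod 11); (8|11)=-1, (5|11)=+1; sign (−1)^1·-1^1·+1^1 = +1.
(-222794, 418 / ℚ) ramifies at {2, 13}: a division algebra.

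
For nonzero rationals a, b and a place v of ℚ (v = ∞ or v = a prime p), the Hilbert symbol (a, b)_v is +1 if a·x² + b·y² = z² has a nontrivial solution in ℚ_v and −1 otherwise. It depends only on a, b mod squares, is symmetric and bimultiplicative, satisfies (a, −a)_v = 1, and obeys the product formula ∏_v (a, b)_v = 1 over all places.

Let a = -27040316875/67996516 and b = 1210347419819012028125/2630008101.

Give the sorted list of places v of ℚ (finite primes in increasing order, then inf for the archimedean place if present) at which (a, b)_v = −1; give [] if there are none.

[3, 5, 11, 17]

(a, b) ≡ (-187, 105) mod (ℚ^×)²; places V = {2, 3, 5, 7, 11, 13, 17, 19, 31, 37, ∞}.
(a,b)_19: α=-2, u≡14; β=-4, v≡8 (mod 19); (14|19)=-1, (8|19)=-1; sign (−1)^0·-1^-4·-1^-2 = +1.
(a,b)_17: α=1, u≡12; β=4, v≡7 (mod 17); (12|17)=-1, (7|17)=-1; sign (−1)^0·-1^4·-1^1 = -1.
(a,b)_11: α=1, u≡4; β=4, v≡7 (mod 11); (4|11)=+1, (7|11)=-1; sign (−1)^0·+1^4·-1^1 = -1.
(a,b)_5: α=4, u≡3; β=5, v≡4 (mod 5); (3|5)=-1, (4|5)=+1; sign (−1)^0·-1^5·+1^4 = -1.
(a,b)_37: α=2, u≡23; β=4, v≡14 (mod 37); (23|37)=-1, (14|37)=-1; sign (−1)^0·-1^4·-1^2 = +1.
(a,b)_13: α=2, u≡2; β=2, v≡9 (mod 13); (2|13)=-1, (9|13)=+1; sign (−1)^0·-1^2·+1^2 = +1.
(a,b)_7: α=-2, u≡4; β=-1, v≡1 (mod 7); (4|7)=+1, (1|7)=+1; sign (−1)^0·+1^-1·+1^-2 = +1.
(a,b)_2: α=-2, β=0; u≡5, v≡1 (mod 8); ε(u)ε(v)=0·0, αω(v)=-2·0, βω(u)=0·1; sum ≡ 0  ⇒  +1.
(a,b)_3: α=0, u≡2; β=-1, v≡2 (mod 3); (2|3)=-1, (2|3)=-1; sign (−1)^0·-1^-1·-1^0 = -1.
(a,b)_∞: sgn(-187)=−, sgn(105)=+, so +1.
(a,b)_31: α=-2, u≡6; β=-2, v≡23 (mod 31); (6|31)=-1, (23|31)=-1; sign (−1)^0·-1^-2·-1^-2 = +1.
(-187, 105 / ℚ) ramifies at {3, 5, 11, 17}: a division algebra.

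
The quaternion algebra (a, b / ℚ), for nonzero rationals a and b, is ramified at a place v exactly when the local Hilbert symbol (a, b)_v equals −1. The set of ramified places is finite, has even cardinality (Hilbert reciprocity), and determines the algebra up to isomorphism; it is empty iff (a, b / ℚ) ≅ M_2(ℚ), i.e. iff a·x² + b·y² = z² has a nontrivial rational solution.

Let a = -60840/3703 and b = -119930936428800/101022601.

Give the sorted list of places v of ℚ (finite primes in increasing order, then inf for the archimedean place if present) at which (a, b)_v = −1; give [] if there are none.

[5, inf]

(a, b) ≡ (-70, -17) mod (ℚ^×)²; places V = {2, 3, 5, 7, 13, 17, 19, 23, 31, ∞}.
(a,b)_∞: sgn(-70)=−, sgn(-17)=−, so -1.
(a,b)_2: α=3, β=8; u≡5, v≡7 (mod 8); ε(u)ε(v)=0·1, αω(v)=3·0, βω(u)=8·1; sum ≡ 0  ⇒  +1.
(a,b)_13: α=2, u≡11; β=0, v≡9 (mod 13); (11|13)=-1, (9|13)=+1; sign (−1)^0·-1^0·+1^2 = +1.
(a,b)_3: α=2, u≡2; β=4, v≡1 (mod 3); (2|3)=-1, (1|3)=+1; sign (−1)^0·-1^4·+1^2 = +1.
(a,b)_19: α=0, u≡1; β=-2, v≡8 (mod 19); (1|19)=+1, (8|19)=-1; sign (−1)^0·+1^-2·-1^0 = +1.
(a,b)_7: α=-1, u≡1; β=2, v≡2 (mod 7); (1|7)=+1, (2|7)=+1; sign (−1)^0·+1^2·+1^-1 = +1.
(a,b)_23: α=-2, u≡19; β=-4, v≡2 (mod 23); (19|23)=-1, (2|23)=+1; sign (−1)^0·-1^-4·+1^-2 = +1.
(a,b)_5: α=1, u≡4; β=2, v≡3 (mod 5); (4|5)=+1, (3|5)=-1; sign (−1)^0·+1^2·-1^1 = -1.
(a,b)_17: α=0, u≡16; β=3, v≡15 (mod 17); (16|17)=+1, (15|17)=+1; sign (−1)^0·+1^3·+1^0 = +1.
(a,b)_31: α=0, u≡12; β=2, v≡9 (mod 31); (12|31)=-1, (9|31)=+1; sign (−1)^0·-1^2·+1^0 = +1.
|Ram(-70, -17)| = 2, even; anisotropic at {5, ∞}.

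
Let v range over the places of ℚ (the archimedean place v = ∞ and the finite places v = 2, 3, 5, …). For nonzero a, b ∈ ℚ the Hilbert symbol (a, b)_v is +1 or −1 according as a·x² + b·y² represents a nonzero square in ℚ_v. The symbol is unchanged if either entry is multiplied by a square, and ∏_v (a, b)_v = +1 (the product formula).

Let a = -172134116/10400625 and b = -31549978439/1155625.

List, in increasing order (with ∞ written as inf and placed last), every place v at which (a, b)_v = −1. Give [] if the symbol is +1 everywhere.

(a, b) ≡ (-161, -551) mod (ℚ^×)²; places V = {2, 3, 5, 7, 11, 19, 23, 29, 43, 47, ∞}.
(a,b)_11: α=2, u≡3; β=0, v≡6 (mod 11); (3|11)=+1, (6|11)=-1; sign (−1)^0·+1^0·-1^2 = +1.
(a,b)_43: α=-2, u≡16; β=-2, v≡34 (mod 43); (16|43)=+1, (34|43)=-1; sign (−1)^0·+1^-2·-1^-2 = +1.
(a,b)_19: α=0, u≡18; β=1, v≡5 (mod 19); (18|19)=-1, (5|19)=+1; sign (−1)^0·-1^1·+1^0 = -1.
(a,b)_2: α=2, β=0; u≡7, v≡1 (mod 8); ε(u)ε(v)=1·0, αω(v)=2·0, βω(u)=0·0; sum ≡ 0  ⇒  +1.
(a,b)_29: α=0, u≡20; β=1, v≡10 (mod 29); (20|29)=+1, (10|29)=-1; sign (−1)^0·+1^1·-1^0 = +1.
(a,b)_∞: sgn(-161)=−, sgn(-551)=−, so -1.
(a,b)_3: α=-2, u≡1; β=0, v≡1 (mod 3); (1|3)=+1, (1|3)=+1; sign (−1)^0·+1^0·+1^-2 = +1.
(a,b)_5: α=-4, u≡4; β=-4, v≡4 (mod 5); (4|5)=+1, (4|5)=+1; sign (−1)^0·+1^-4·+1^-4 = +1.
(a,b)_7: α=1, u≡5; β=2, v≡2 (mod 7); (5|7)=-1, (2|7)=+1; sign (−1)^0·-1^2·+1^1 = +1.
(a,b)_23: α=1, u≡8; β=2, v≡2 (mod 23); (8|23)=+1, (2|23)=+1; sign (−1)^0·+1^2·+1^1 = +1.
(a,b)_47: α=2, u≡9; β=2, v≡40 (mod 47); (9|47)=+1, (40|47)=-1; sign (−1)^0·+1^2·-1^2 = +1.
Ram(-161, -551) = {19, ∞}; no ℚ_19-point on the conic.

[19, inf]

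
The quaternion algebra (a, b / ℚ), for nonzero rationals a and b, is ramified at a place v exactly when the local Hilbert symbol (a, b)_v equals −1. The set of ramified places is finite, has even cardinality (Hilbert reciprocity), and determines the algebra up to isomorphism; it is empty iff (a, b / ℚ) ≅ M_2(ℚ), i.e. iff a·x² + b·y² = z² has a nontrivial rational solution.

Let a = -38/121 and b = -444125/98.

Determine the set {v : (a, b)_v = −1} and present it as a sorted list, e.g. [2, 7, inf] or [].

Mod squares: a ≡ -38, b ≡ -35530. Check v ∈ {∞, 2, 5, 7, 11, 17, 19}.
v=∞: -38 < 0 and -35530 < 0  ⇒  (a,b)_∞ = -1.
v=2: v_2(a)=1, v_2(b)=-1; units ≡ 5, 3 (mod 8); ε·ε+αω+βω = 0·1+1·1+-1·1 ≡ 0  ⇒  (a,b)_2 = +1.
v=11: a=11^-2·(≡6), b=11^1·(≡5) mod 11; (6|11)=-1, (5|11)=+1; (−1)^{-2·1·5}·(-1)^1·(+1)^-2 = -1.
v=7: a=7^0·(≡2), b=7^-2·(≡2) mod 7; (2|7)=+1, (2|7)=+1; (−1)^{0·-2·3}·(+1)^-2·(+1)^0 = +1.
v=17: a=17^0·(≡15), b=17^1·(≡16) mod 17; (15|17)=+1, (16|17)=+1; (−1)^{0·1·8}·(+1)^1·(+1)^0 = +1.
v=19: a=19^1·(≡16), b=19^1·(≡11) mod 19; (16|19)=+1, (11|19)=+1; (−1)^{1·1·9}·(+1)^1·(+1)^1 = -1.
v=5: a=5^0·(≡2), b=5^3·(≡4) mod 5; (2|5)=-1, (4|5)=+1; (−1)^{0·3·2}·(-1)^3·(+1)^0 = -1.
|Ram(-38, -35530)| = 4, even; anisotropic at {5, 11, 19, ∞}.

[5, 11, 19, inf]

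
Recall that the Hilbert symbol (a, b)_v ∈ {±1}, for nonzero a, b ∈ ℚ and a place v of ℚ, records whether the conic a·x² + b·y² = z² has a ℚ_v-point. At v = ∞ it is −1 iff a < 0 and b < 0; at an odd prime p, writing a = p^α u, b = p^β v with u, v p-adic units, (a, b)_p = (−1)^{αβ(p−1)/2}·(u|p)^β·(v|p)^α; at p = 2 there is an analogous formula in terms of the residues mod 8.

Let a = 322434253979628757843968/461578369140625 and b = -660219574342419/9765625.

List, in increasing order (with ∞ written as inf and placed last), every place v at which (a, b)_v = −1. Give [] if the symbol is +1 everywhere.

[3, 31]

Mod squares: a ≡ 528333, b ≡ -22971. Check v ∈ {∞, 2, 3, 5, 7, 11, 13, 19, 23, 31}.
v=13: a=13^3·(≡9), b=13^3·(≡9) mod 13; (9|13)=+1, (9|13)=+1; (−1)^{3·3·6}·(+1)^3·(+1)^3 = +1.
v=2: v_2(a)=18, v_2(b)=0; units ≡ 5, 5 (mod 8); ε·ε+αω+βω = 0·0+18·1+0·1 ≡ 0  ⇒  (a,b)_2 = +1.
v=23: a=23^3·(≡5), b=23^2·(≡4) mod 23; (5|23)=-1, (4|23)=+1; (−1)^{3·2·11}·(-1)^2·(+1)^3 = +1.
v=∞: 528333 > 0 and -22971 < 0  ⇒  (a,b)_∞ = +1.
v=31: a=31^1·(≡27), b=31^1·(≡3) mod 31; (27|31)=-1, (3|31)=-1; (−1)^{1·1·15}·(-1)^1·(-1)^1 = -1.
v=3: a=3^13·(≡2), b=3^9·(≡2) mod 3; (2|3)=-1, (2|3)=-1; (−1)^{13·9·1}·(-1)^9·(-1)^13 = -1.
v=7: a=7^2·(≡2), b=7^2·(≡5) mod 7; (2|7)=+1, (5|7)=-1; (−1)^{2·2·3}·(+1)^2·(-1)^2 = +1.
v=19: a=19^1·(≡3), b=19^1·(≡11) mod 19; (3|19)=-1, (11|19)=+1; (−1)^{1·1·9}·(-1)^1·(+1)^1 = +1.
v=11: a=11^-2·(≡9), b=11^0·(≡8) mod 11; (9|11)=+1, (8|11)=-1; (−1)^{-2·0·5}·(+1)^0·(-1)^-2 = +1.
v=5: a=5^-18·(≡3), b=5^-10·(≡1) mod 5; (3|5)=-1, (1|5)=+1; (−1)^{-18·-10·2}·(-1)^-10·(+1)^-18 = +1.
Ram(528333, -22971) = {3, 31}; no ℚ_3-point on the conic.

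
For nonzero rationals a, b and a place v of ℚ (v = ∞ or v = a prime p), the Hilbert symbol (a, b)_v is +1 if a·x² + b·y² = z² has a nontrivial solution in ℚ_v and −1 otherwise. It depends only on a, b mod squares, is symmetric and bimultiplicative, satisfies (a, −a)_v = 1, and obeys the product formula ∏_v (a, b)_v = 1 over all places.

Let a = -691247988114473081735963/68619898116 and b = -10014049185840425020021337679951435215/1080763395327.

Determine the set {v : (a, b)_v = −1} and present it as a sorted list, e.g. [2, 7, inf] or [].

Mod squares: a ≡ -593147, b ≡ -177905. Check v ∈ {∞, 2, 3, 5, 7, 11, 13, 17, 23, 31, 37, 41}.
v=13: a=13^4·(≡4), b=13^5·(≡9) mod 13; (4|13)=+1, (9|13)=+1; (−1)^{4·5·6}·(+1)^5·(+1)^4 = +1.
v=11: a=11^-2·(≡8), b=11^-2·(≡4) mod 11; (8|11)=-1, (4|11)=+1; (−1)^{-2·-2·5}·(-1)^-2·(+1)^-2 = +1.
v=37: a=37^1·(≡36), b=37^2·(≡28) mod 37; (36|37)=+1, (28|37)=+1; (−1)^{1·2·18}·(+1)^2·(+1)^1 = +1.
v=5: a=5^0·(≡2), b=5^1·(≡1) mod 5; (2|5)=-1, (1|5)=+1; (−1)^{0·1·2}·(-1)^1·(+1)^0 = -1.
v=31: a=31^4·(≡7), b=31^6·(≡19) mod 31; (7|31)=+1, (19|31)=+1; (−1)^{4·6·15}·(+1)^6·(+1)^4 = +1.
v=7: a=7^-4·(≡3), b=7^-5·(≡1) mod 7; (3|7)=-1, (1|7)=+1; (−1)^{-4·-5·3}·(-1)^-5·(+1)^-4 = -1.
v=2: v_2(a)=-2, v_2(b)=0; units ≡ 5, 7 (mod 8); ε·ε+αω+βω = 0·1+-2·0+0·1 ≡ 0  ⇒  (a,b)_2 = +1.
v=17: a=17^5·(≡5), b=17^7·(≡14) mod 17; (5|17)=-1, (14|17)=-1; (−1)^{5·7·8}·(-1)^7·(-1)^5 = +1.
v=23: a=23^3·(≡22), b=23^5·(≡3) mod 23; (22|23)=-1, (3|23)=+1; (−1)^{3·5·11}·(-1)^5·(+1)^3 = +1.
v=41: a=41^1·(≡15), b=41^2·(≡34) mod 41; (15|41)=-1, (34|41)=-1; (−1)^{1·2·20}·(-1)^2·(-1)^1 = -1.
v=3: a=3^-10·(≡1), b=3^-12·(≡1) mod 3; (1|3)=+1, (1|3)=+1; (−1)^{-10·-12·1}·(+1)^-12·(+1)^-10 = +1.
v=∞: -593147 < 0 and -177905 < 0  ⇒  (a,b)_∞ = -1.
Ram(-593147, -177905) = {5, 7, 41, ∞}; no ℚ_5-point on the conic.

[5, 7, 41, inf]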